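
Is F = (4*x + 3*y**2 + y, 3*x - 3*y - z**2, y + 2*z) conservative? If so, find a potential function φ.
No, ∇×F = (2*z + 1, 0, 2 - 6*y) ≠ 0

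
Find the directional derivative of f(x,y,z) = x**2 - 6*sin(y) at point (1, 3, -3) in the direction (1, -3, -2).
sqrt(14)*(9*cos(3) + 1)/7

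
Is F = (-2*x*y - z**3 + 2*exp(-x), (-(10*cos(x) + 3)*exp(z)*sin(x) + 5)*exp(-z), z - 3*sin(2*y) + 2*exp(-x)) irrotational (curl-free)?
No, ∇×F = (-6*cos(2*y) + 5*exp(-z), -3*z**2 + 2*exp(-x), 2*x - 3*cos(x) - 10*cos(2*x))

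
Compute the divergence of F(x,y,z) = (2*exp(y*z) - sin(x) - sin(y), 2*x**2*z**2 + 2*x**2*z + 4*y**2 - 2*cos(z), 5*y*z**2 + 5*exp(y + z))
10*y*z + 8*y + 5*exp(y + z) - cos(x)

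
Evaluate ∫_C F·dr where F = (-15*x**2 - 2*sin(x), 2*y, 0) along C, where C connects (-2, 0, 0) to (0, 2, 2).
-34 - 2*cos(2)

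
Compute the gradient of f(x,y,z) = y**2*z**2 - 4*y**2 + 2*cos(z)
(0, 2*y*(z**2 - 4), 2*y**2*z - 2*sin(z))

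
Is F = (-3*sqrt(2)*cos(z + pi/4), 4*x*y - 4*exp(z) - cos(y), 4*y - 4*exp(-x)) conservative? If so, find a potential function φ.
No, ∇×F = (4*exp(z) + 4, 3*sqrt(2)*sin(z + pi/4) - 4*exp(-x), 4*y) ≠ 0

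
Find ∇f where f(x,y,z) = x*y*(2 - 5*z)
(y*(2 - 5*z), x*(2 - 5*z), -5*x*y)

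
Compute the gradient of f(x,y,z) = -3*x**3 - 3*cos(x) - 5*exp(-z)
(-9*x**2 + 3*sin(x), 0, 5*exp(-z))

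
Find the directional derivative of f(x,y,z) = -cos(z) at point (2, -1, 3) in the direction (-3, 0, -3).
-sqrt(2)*sin(3)/2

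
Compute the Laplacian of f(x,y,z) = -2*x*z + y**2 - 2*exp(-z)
2 - 2*exp(-z)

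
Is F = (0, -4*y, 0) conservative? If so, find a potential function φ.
Yes, F is conservative. φ = -2*y**2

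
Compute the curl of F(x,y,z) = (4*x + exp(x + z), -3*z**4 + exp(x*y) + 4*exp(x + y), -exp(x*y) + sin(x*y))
(-x*exp(x*y) + x*cos(x*y) + 12*z**3, y*exp(x*y) - y*cos(x*y) + exp(x + z), y*exp(x*y) + 4*exp(x + y))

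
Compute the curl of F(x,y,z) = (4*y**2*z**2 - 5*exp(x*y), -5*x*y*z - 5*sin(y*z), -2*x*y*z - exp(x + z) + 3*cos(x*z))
(5*x*y - 2*x*z + 5*y*cos(y*z), 8*y**2*z + 2*y*z + 3*z*sin(x*z) + exp(x + z), 5*x*exp(x*y) - 8*y*z**2 - 5*y*z)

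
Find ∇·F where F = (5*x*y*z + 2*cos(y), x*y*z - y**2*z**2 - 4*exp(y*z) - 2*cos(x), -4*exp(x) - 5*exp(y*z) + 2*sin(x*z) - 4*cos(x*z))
x*z + 4*x*sin(x*z) + 2*x*cos(x*z) - 2*y*z**2 + 5*y*z - 5*y*exp(y*z) - 4*z*exp(y*z)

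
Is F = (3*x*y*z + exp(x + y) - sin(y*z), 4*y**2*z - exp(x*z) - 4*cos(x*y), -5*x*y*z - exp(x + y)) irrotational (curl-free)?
No, ∇×F = (-5*x*z + x*exp(x*z) - 4*y**2 - exp(x + y), 3*x*y + 5*y*z - y*cos(y*z) + exp(x + y), -3*x*z + 4*y*sin(x*y) - z*exp(x*z) + z*cos(y*z) - exp(x + y))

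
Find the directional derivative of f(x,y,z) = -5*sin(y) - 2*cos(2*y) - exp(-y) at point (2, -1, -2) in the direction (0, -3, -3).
sqrt(2)*(-E + 5*cos(1) + 4*sin(2))/2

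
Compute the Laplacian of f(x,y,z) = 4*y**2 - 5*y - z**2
6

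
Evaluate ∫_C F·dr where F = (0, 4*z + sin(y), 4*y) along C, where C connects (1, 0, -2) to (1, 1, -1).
-3 - cos(1)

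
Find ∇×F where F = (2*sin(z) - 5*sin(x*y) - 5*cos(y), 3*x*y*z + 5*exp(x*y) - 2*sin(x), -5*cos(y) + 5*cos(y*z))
(-3*x*y - 5*z*sin(y*z) + 5*sin(y), 2*cos(z), 5*x*cos(x*y) + 3*y*z + 5*y*exp(x*y) - 5*sin(y) - 2*cos(x))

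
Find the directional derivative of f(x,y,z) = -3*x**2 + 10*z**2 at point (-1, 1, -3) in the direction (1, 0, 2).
-114*sqrt(5)/5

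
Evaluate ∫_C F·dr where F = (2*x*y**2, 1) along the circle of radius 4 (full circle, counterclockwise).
0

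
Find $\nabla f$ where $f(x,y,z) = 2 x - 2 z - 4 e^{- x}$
(2 + 4*exp(-x), 0, -2)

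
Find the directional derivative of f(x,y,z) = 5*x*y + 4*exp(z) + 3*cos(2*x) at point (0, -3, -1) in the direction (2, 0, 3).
6*sqrt(13)*(2 - 5*E)*exp(-1)/13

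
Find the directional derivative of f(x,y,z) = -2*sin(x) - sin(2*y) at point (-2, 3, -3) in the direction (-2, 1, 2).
-2*cos(6)/3 + 4*cos(2)/3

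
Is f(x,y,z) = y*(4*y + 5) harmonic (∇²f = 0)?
No, ∇²f = 8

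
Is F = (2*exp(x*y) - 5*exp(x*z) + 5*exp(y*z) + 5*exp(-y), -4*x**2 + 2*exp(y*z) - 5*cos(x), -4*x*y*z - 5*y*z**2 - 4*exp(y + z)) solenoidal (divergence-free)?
No, ∇·F = -4*x*y - 10*y*z + 2*y*exp(x*y) - 5*z*exp(x*z) + 2*z*exp(y*z) - 4*exp(y + z)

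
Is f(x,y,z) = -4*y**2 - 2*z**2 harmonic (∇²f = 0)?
No, ∇²f = -12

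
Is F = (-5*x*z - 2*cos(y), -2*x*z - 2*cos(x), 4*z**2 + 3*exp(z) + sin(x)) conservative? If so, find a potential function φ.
No, ∇×F = (2*x, -5*x - cos(x), -2*z + 2*sin(x) - 2*sin(y)) ≠ 0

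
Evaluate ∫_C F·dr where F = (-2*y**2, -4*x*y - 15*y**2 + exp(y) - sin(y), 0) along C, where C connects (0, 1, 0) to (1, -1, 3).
8 - 2*sinh(1)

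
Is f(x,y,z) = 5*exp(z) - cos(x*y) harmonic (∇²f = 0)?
No, ∇²f = x**2*cos(x*y) + y**2*cos(x*y) + 5*exp(z)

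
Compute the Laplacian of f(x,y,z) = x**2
2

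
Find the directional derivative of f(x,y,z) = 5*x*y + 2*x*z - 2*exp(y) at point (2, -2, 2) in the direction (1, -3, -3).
6*sqrt(19)*(1 - 8*exp(2))*exp(-2)/19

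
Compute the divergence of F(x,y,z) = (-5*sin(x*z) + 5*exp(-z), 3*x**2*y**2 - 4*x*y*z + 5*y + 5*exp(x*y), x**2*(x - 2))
6*x**2*y - 4*x*z + 5*x*exp(x*y) - 5*z*cos(x*z) + 5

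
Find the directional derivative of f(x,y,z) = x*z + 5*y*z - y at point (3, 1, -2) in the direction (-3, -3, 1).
47*sqrt(19)/19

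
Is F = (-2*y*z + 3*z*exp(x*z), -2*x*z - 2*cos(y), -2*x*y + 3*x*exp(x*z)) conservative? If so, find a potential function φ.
Yes, F is conservative. φ = -2*x*y*z + 3*exp(x*z) - 2*sin(y)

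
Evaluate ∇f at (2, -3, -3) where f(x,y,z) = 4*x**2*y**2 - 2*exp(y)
(144, -96 - 2*exp(-3), 0)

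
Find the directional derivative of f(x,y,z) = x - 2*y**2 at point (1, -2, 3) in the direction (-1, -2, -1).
-17*sqrt(6)/6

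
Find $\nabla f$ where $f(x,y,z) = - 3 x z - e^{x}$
(-3*z - exp(x), 0, -3*x)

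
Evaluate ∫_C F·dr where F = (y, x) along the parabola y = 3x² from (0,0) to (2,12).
24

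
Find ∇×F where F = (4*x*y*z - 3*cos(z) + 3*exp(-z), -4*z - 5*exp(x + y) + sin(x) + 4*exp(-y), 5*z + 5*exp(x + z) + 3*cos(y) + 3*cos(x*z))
(4 - 3*sin(y), 4*x*y + 3*z*sin(x*z) - 5*exp(x + z) + 3*sin(z) - 3*exp(-z), -4*x*z - 5*exp(x + y) + cos(x))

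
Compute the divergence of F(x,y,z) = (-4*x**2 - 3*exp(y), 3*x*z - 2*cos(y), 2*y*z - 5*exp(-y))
-8*x + 2*y + 2*sin(y)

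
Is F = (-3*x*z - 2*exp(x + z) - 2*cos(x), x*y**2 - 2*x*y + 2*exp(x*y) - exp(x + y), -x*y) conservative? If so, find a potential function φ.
No, ∇×F = (-x, -3*x + y - 2*exp(x + z), y**2 + 2*y*exp(x*y) - 2*y - exp(x + y)) ≠ 0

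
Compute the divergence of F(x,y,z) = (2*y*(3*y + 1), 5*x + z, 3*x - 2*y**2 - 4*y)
0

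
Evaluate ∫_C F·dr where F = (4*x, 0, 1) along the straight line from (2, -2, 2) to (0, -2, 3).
-7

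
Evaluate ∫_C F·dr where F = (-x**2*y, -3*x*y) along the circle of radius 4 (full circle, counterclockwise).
64*pi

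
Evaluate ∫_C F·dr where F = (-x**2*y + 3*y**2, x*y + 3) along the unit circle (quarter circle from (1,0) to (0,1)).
pi/16 + 4/3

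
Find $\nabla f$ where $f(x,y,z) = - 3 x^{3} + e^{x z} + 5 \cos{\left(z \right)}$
(-9*x**2 + z*exp(x*z), 0, x*exp(x*z) - 5*sin(z))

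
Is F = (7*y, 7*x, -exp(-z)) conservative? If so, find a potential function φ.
Yes, F is conservative. φ = 7*x*y + exp(-z)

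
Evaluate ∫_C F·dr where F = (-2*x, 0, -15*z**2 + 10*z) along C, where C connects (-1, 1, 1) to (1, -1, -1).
10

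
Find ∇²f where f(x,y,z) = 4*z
0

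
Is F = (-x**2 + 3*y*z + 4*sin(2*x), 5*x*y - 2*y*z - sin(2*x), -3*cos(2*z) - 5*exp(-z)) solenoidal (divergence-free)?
No, ∇·F = 3*x - 2*z + 6*sin(2*z) + 8*cos(2*x) + 5*exp(-z)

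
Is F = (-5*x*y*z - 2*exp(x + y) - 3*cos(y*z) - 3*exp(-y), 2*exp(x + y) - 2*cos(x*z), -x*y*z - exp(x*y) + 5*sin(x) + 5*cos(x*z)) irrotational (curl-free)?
No, ∇×F = (-x*(z + exp(x*y) + 2*sin(x*z)), -5*x*y + y*z + y*exp(x*y) + 3*y*sin(y*z) + 5*z*sin(x*z) - 5*cos(x), 5*x*z + 2*z*sin(x*z) - 3*z*sin(y*z) + 4*exp(x + y) - 3*exp(-y))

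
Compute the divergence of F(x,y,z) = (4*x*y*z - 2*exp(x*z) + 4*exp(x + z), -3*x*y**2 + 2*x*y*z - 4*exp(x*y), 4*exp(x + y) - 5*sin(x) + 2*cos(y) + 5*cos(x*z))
-6*x*y + 2*x*z - 4*x*exp(x*y) - 5*x*sin(x*z) + 4*y*z - 2*z*exp(x*z) + 4*exp(x + z)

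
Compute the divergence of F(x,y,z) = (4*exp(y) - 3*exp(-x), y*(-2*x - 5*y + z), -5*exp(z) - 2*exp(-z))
-2*x - 10*y + z - 5*exp(z) + 2*exp(-z) + 3*exp(-x)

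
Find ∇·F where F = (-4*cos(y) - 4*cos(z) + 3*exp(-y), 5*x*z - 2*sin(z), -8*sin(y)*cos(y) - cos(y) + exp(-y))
0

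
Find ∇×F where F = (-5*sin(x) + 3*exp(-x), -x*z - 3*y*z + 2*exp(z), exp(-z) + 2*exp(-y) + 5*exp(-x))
(x + 3*y - 2*exp(z) - 2*exp(-y), 5*exp(-x), -z)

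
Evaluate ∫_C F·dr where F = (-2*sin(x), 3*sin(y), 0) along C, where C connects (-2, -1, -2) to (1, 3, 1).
-2*cos(2) + 5*cos(1) - 3*cos(3)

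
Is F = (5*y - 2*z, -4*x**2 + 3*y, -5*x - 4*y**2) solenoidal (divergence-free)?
No, ∇·F = 3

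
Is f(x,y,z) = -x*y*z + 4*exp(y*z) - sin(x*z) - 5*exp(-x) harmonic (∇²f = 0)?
No, ∇²f = x**2*sin(x*z) + 4*y**2*exp(y*z) + 4*z**2*exp(y*z) + z**2*sin(x*z) - 5*exp(-x)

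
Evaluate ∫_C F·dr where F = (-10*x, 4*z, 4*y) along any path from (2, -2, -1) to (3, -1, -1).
-29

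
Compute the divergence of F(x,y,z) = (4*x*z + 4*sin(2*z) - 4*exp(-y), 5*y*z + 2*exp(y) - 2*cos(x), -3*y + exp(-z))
9*z + 2*exp(y) - exp(-z)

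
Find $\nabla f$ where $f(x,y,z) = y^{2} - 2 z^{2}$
(0, 2*y, -4*z)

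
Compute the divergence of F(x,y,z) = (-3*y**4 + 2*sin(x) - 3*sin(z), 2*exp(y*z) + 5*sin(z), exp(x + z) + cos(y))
2*z*exp(y*z) + exp(x + z) + 2*cos(x)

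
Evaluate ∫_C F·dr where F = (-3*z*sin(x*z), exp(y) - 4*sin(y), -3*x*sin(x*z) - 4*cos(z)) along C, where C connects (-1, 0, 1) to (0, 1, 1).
-2 + cos(1) + E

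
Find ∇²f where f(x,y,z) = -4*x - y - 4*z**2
-8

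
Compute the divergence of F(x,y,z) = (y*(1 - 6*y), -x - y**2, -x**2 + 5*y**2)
-2*y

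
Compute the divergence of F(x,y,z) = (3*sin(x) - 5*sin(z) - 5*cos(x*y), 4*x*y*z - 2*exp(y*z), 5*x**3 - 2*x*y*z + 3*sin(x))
-2*x*y + 4*x*z + 5*y*sin(x*y) - 2*z*exp(y*z) + 3*cos(x)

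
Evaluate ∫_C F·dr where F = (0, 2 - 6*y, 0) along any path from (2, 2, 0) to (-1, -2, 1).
-8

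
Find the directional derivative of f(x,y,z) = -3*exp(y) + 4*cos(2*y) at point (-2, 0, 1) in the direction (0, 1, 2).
-3*sqrt(5)/5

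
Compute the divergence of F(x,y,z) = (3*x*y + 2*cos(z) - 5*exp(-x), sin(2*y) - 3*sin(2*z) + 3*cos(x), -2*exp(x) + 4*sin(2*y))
3*y + 2*cos(2*y) + 5*exp(-x)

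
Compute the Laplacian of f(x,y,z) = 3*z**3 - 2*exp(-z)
18*z - 2*exp(-z)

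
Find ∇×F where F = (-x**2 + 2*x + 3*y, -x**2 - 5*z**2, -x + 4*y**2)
(8*y + 10*z, 1, -2*x - 3)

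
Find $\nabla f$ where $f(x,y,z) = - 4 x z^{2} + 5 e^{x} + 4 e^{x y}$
(4*y*exp(x*y) - 4*z**2 + 5*exp(x), 4*x*exp(x*y), -8*x*z)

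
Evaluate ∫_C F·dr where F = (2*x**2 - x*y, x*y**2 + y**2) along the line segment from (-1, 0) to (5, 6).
354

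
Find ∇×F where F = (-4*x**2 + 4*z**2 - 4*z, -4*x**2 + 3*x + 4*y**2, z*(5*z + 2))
(0, 8*z - 4, 3 - 8*x)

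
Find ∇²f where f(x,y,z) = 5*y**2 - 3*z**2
4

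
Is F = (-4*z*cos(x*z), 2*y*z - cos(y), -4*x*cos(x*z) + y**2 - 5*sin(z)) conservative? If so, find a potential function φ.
Yes, F is conservative. φ = y**2*z - sin(y) - 4*sin(x*z) + 5*cos(z)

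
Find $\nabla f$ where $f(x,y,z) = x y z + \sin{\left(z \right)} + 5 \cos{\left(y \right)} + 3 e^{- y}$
(y*z, x*z - 5*sin(y) - 3*exp(-y), x*y + cos(z))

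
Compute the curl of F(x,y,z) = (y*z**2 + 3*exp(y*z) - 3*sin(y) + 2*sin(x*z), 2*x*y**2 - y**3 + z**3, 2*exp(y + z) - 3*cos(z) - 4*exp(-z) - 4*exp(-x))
(-3*z**2 + 2*exp(y + z), 2*x*cos(x*z) + 2*y*z + 3*y*exp(y*z) - 4*exp(-x), 2*y**2 - z**2 - 3*z*exp(y*z) + 3*cos(y))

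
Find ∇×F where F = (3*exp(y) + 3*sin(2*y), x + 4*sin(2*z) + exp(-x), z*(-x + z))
(-8*cos(2*z), z, -3*exp(y) - 6*cos(2*y) + 1 - exp(-x))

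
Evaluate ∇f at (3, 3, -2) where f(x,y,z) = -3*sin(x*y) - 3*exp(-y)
(-9*cos(9), 3*exp(-3) - 9*cos(9), 0)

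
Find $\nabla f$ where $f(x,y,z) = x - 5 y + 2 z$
(1, -5, 2)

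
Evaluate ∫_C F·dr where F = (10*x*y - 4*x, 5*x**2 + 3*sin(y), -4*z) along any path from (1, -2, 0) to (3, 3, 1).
3*cos(2) - 3*cos(3) + 127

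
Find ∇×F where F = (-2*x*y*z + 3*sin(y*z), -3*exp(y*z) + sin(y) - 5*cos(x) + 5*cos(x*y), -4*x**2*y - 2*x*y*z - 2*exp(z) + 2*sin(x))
(-4*x**2 - 2*x*z + 3*y*exp(y*z), 6*x*y + 2*y*z + 3*y*cos(y*z) - 2*cos(x), 2*x*z - 5*y*sin(x*y) - 3*z*cos(y*z) + 5*sin(x))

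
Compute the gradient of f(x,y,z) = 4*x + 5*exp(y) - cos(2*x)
(2*sin(2*x) + 4, 5*exp(y), 0)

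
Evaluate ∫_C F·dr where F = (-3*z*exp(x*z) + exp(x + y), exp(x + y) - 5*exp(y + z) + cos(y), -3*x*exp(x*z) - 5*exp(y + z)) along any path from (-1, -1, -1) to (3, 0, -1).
-5*exp(-1) - 3*exp(-3) + 4*exp(-2) + sin(1) + 3*E + exp(3)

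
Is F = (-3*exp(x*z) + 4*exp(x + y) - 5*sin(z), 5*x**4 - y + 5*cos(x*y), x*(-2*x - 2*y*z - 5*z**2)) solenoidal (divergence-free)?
No, ∇·F = -2*x*(y + 5*z) - 5*x*sin(x*y) - 3*z*exp(x*z) + 4*exp(x + y) - 1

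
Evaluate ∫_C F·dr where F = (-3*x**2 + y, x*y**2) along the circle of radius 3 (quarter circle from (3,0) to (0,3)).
45*pi/16 + 27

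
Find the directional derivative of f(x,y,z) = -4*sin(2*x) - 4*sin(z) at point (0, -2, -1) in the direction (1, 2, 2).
-8/3 - 8*cos(1)/3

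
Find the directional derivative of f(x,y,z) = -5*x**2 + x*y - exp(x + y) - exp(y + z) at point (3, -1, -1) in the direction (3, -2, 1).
-sqrt(14)*(1 + (-2*exp(-2) + exp(2) + 99)*exp(2))*exp(-2)/14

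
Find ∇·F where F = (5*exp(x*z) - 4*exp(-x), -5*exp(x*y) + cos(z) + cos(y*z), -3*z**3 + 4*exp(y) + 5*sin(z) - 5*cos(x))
-5*x*exp(x*y) - 9*z**2 + 5*z*exp(x*z) - z*sin(y*z) + 5*cos(z) + 4*exp(-x)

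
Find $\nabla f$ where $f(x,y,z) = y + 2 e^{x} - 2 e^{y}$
(2*exp(x), 1 - 2*exp(y), 0)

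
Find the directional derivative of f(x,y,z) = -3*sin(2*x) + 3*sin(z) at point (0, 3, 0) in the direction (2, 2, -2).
-3*sqrt(3)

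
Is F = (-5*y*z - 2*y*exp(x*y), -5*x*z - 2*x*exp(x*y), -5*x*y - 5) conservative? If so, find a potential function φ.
Yes, F is conservative. φ = -5*x*y*z - 5*z - 2*exp(x*y)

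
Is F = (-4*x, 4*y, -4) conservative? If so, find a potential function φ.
Yes, F is conservative. φ = -2*x**2 + 2*y**2 - 4*z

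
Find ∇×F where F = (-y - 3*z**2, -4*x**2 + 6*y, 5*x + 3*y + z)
(3, -6*z - 5, 1 - 8*x)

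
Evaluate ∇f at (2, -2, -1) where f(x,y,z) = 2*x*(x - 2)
(4, 0, 0)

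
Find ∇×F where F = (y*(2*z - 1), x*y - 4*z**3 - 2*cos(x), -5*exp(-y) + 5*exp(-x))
(12*z**2 + 5*exp(-y), 2*y + 5*exp(-x), y - 2*z + 2*sin(x) + 1)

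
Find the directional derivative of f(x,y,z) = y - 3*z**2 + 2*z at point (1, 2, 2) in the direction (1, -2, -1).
4*sqrt(6)/3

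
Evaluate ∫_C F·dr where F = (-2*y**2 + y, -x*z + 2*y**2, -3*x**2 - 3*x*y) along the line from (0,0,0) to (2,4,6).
-188/3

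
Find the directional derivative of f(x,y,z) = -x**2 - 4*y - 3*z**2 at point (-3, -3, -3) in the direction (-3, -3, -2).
-21*sqrt(22)/11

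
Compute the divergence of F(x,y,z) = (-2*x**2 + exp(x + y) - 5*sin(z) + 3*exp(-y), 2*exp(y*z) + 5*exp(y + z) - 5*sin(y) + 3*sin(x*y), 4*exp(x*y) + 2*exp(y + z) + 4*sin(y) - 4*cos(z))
3*x*cos(x*y) - 4*x + 2*z*exp(y*z) + exp(x + y) + 7*exp(y + z) + 4*sin(z) - 5*cos(y)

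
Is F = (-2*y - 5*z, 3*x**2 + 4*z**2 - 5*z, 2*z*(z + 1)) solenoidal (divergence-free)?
No, ∇·F = 4*z + 2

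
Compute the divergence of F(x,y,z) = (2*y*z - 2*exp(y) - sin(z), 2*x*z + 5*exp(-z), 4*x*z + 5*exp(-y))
4*x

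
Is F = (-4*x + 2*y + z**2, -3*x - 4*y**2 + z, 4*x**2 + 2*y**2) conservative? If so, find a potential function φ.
No, ∇×F = (4*y - 1, -8*x + 2*z, -5) ≠ 0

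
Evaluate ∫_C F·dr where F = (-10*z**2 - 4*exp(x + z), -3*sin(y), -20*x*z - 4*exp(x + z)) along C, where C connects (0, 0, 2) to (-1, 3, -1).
3*cos(3) + 7 + 8*sinh(2)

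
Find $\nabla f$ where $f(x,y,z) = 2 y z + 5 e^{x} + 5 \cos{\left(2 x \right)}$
(5*exp(x) - 10*sin(2*x), 2*z, 2*y)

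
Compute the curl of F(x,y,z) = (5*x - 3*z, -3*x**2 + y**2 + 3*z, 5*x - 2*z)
(-3, -8, -6*x)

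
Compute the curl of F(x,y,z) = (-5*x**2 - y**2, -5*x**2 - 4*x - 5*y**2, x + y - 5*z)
(1, -1, -10*x + 2*y - 4)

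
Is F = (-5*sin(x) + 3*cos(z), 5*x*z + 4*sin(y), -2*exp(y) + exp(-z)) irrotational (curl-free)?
No, ∇×F = (-5*x - 2*exp(y), -3*sin(z), 5*z)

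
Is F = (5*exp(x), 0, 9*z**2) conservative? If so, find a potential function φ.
Yes, F is conservative. φ = 3*z**3 + 5*exp(x)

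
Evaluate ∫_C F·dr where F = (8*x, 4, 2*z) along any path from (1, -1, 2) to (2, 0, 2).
16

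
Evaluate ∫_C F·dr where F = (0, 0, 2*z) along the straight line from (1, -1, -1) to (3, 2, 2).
3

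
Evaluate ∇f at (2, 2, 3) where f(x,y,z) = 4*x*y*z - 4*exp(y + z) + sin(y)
(24, -4*exp(5) + cos(2) + 24, 16 - 4*exp(5))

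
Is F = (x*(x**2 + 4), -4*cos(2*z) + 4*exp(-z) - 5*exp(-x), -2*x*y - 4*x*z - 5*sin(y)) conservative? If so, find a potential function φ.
No, ∇×F = (-2*x - 8*sin(2*z) - 5*cos(y) + 4*exp(-z), 2*y + 4*z, 5*exp(-x)) ≠ 0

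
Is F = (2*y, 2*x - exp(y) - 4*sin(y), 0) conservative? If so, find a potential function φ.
Yes, F is conservative. φ = 2*x*y - exp(y) + 4*cos(y)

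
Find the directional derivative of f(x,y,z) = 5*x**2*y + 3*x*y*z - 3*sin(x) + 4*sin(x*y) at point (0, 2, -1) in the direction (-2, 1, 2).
2/3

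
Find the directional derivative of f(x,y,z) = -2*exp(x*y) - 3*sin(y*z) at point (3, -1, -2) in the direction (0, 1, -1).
3*sqrt(2)*(exp(3)*cos(2) - 2)*exp(-3)/2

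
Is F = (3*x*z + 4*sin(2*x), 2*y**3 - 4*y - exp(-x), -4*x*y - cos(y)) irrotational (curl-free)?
No, ∇×F = (-4*x + sin(y), 3*x + 4*y, exp(-x))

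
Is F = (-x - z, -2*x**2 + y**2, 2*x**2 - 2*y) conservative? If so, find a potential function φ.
No, ∇×F = (-2, -4*x - 1, -4*x) ≠ 0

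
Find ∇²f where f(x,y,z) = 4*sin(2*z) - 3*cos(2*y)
-16*sin(2*z) + 12*cos(2*y)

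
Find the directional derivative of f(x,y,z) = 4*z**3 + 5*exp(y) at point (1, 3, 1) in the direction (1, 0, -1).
-6*sqrt(2)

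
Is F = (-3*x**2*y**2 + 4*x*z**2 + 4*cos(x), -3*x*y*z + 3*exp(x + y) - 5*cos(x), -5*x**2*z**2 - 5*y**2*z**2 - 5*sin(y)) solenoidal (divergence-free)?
No, ∇·F = -10*x**2*z - 6*x*y**2 - 3*x*z - 10*y**2*z + 4*z**2 + 3*exp(x + y) - 4*sin(x)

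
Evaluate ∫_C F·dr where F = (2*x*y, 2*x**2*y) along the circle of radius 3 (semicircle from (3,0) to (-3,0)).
0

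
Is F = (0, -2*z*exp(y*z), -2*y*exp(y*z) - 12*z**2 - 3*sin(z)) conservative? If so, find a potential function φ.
Yes, F is conservative. φ = -4*z**3 - 2*exp(y*z) + 3*cos(z)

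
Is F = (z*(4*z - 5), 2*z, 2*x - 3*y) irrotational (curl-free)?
No, ∇×F = (-5, 8*z - 7, 0)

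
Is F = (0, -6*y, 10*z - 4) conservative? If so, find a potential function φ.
Yes, F is conservative. φ = -3*y**2 + 5*z**2 - 4*z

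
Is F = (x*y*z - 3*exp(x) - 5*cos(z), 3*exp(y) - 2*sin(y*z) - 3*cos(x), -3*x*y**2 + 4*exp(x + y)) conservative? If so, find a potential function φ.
No, ∇×F = (-6*x*y + 2*y*cos(y*z) + 4*exp(x + y), x*y + 3*y**2 - 4*exp(x + y) + 5*sin(z), -x*z + 3*sin(x)) ≠ 0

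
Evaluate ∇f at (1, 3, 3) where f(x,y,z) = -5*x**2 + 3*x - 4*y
(-7, -4, 0)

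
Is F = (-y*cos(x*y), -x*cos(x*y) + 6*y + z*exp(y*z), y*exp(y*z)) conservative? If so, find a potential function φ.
Yes, F is conservative. φ = 3*y**2 + exp(y*z) - sin(x*y)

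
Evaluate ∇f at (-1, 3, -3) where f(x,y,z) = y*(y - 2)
(0, 4, 0)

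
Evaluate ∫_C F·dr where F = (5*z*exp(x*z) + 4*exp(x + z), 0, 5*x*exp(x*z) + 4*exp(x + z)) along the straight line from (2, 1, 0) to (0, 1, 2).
0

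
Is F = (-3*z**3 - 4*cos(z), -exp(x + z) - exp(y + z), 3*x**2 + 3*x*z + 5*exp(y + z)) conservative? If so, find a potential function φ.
No, ∇×F = (exp(x + z) + 6*exp(y + z), -6*x - 9*z**2 - 3*z + 4*sin(z), -exp(x + z)) ≠ 0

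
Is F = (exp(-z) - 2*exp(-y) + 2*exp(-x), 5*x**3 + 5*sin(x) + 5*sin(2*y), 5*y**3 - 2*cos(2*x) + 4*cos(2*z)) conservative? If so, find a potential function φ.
No, ∇×F = (15*y**2, -4*sin(2*x) - exp(-z), 15*x**2 + 5*cos(x) - 2*exp(-y)) ≠ 0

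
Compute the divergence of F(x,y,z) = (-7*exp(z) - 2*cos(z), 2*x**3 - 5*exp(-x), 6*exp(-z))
-6*exp(-z)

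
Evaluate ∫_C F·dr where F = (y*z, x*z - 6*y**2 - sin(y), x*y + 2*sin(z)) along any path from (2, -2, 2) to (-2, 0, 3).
-7 + cos(2) - 2*cos(3)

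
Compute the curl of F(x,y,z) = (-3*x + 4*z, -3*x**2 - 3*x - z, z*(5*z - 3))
(1, 4, -6*x - 3)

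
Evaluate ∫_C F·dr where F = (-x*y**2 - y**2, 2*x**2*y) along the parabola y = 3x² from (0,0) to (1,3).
27/10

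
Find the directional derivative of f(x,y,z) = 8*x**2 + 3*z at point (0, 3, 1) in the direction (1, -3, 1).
3*sqrt(11)/11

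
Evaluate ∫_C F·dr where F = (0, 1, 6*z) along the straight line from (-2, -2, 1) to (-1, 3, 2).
14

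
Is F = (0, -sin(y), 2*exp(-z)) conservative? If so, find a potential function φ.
Yes, F is conservative. φ = cos(y) - 2*exp(-z)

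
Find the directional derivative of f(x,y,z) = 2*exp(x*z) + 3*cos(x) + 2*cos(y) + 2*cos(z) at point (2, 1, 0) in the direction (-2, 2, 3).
2*sqrt(17)*(-2*sin(1) + 3*sin(2) + 6)/17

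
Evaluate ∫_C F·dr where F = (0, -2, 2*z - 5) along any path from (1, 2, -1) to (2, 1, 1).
-8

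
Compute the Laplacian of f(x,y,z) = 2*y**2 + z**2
6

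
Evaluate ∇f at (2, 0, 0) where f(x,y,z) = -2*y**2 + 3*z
(0, 0, 3)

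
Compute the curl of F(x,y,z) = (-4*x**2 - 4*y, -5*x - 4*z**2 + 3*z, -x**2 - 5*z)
(8*z - 3, 2*x, -1)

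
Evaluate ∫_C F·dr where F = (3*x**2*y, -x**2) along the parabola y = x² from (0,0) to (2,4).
56/5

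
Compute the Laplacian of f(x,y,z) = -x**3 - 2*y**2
-6*x - 4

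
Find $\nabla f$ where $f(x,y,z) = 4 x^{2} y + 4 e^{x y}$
(4*y*(2*x + exp(x*y)), 4*x*(x + exp(x*y)), 0)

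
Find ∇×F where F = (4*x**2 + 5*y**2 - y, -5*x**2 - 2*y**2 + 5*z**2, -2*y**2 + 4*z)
(-4*y - 10*z, 0, -10*x - 10*y + 1)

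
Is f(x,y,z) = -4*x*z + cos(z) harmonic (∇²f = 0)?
No, ∇²f = -cos(z)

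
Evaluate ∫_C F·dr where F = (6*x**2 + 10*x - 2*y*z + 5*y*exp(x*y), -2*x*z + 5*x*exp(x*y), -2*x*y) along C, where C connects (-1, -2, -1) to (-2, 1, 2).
5 - 10*sinh(2)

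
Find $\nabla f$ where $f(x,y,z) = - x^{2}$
(-2*x, 0, 0)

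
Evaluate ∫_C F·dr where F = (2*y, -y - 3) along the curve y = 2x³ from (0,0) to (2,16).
-160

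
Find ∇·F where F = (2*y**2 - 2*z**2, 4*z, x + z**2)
2*z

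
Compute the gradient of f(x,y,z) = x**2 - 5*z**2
(2*x, 0, -10*z)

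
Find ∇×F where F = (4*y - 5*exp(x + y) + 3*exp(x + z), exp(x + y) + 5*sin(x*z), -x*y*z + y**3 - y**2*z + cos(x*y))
(-x*z - x*sin(x*y) - 5*x*cos(x*z) + 3*y**2 - 2*y*z, y*z + y*sin(x*y) + 3*exp(x + z), 5*z*cos(x*z) + 6*exp(x + y) - 4)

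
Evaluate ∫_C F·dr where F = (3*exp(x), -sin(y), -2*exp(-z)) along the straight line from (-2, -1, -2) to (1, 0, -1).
-2*exp(2) - cos(1) - 3*exp(-2) + 1 + 5*E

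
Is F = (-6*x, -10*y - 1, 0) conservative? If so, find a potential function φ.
Yes, F is conservative. φ = -3*x**2 - 5*y**2 - y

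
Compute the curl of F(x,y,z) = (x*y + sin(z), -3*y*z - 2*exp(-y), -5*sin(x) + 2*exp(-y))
(3*y - 2*exp(-y), 5*cos(x) + cos(z), -x)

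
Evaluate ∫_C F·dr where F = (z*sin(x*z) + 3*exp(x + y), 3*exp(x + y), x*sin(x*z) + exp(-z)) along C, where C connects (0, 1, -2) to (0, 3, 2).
(-1 + (-3 + E + 3*exp(2))*exp(3))*exp(-2)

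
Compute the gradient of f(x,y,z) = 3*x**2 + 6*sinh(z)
(6*x, 0, 6*cosh(z))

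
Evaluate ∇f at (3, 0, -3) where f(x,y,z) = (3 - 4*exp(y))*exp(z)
(0, -4*exp(-3), -exp(-3))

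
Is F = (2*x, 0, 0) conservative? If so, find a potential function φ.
Yes, F is conservative. φ = x**2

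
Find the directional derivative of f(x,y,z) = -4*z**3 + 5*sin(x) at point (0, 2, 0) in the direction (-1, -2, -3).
-5*sqrt(14)/14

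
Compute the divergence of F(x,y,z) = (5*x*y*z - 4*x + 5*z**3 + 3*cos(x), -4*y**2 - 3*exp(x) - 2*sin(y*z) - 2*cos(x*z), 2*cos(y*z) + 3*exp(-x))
5*y*z - 2*y*sin(y*z) - 8*y - 2*z*cos(y*z) - 3*sin(x) - 4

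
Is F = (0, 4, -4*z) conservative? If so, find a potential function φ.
Yes, F is conservative. φ = 4*y - 2*z**2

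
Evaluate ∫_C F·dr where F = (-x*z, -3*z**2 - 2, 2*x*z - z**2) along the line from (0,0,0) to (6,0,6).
0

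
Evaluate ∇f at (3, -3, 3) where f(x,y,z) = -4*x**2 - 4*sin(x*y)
(-24 + 12*cos(9), -12*cos(9), 0)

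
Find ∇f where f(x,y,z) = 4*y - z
(0, 4, -1)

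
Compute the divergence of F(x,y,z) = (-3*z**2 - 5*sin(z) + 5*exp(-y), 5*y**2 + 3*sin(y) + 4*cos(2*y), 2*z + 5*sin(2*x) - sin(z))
10*y - 8*sin(2*y) + 3*cos(y) - cos(z) + 2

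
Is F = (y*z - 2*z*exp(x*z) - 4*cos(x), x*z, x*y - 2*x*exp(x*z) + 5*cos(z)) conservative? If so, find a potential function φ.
Yes, F is conservative. φ = x*y*z - 2*exp(x*z) - 4*sin(x) + 5*sin(z)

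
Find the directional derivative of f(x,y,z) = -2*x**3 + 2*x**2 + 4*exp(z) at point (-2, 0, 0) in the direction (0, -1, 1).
2*sqrt(2)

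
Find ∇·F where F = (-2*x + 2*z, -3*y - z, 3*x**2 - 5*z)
-10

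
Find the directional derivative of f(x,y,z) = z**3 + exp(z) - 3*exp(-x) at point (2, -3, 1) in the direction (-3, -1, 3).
3*sqrt(19)*(-3 + (E + 3)*exp(2))*exp(-2)/19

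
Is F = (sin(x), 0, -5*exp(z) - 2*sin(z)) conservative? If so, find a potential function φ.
Yes, F is conservative. φ = -5*exp(z) - cos(x) + 2*cos(z)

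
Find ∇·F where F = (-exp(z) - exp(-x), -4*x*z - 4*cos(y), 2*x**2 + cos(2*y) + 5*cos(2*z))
4*sin(y) - 10*sin(2*z) + exp(-x)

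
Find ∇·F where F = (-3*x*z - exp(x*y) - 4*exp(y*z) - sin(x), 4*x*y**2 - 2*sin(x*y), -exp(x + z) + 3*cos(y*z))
8*x*y - 2*x*cos(x*y) - y*exp(x*y) - 3*y*sin(y*z) - 3*z - exp(x + z) - cos(x)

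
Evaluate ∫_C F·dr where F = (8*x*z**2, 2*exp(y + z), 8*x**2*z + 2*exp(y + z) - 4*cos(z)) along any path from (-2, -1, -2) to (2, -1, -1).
-48 - 4*sin(2) - 2*exp(-3) + 2*exp(-2) + 4*sin(1)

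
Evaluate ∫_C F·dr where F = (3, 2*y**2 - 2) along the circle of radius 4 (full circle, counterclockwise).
0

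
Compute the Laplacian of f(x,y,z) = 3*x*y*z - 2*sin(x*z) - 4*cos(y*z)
2*x**2*sin(x*z) + 4*y**2*cos(y*z) + 2*z**2*sin(x*z) + 4*z**2*cos(y*z)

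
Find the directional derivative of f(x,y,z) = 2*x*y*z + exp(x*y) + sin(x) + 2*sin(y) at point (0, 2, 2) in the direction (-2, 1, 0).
2*sqrt(5)*(-11 + cos(2))/5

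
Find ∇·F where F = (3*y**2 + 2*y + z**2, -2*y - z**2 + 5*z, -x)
-2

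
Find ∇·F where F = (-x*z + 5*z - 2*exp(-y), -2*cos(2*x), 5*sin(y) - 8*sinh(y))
-z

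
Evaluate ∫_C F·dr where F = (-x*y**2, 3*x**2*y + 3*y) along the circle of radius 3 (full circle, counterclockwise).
0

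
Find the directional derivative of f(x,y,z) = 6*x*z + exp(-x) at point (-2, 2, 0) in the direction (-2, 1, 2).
-8 + 2*exp(2)/3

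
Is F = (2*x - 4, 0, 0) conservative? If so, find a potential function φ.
Yes, F is conservative. φ = x*(x - 4)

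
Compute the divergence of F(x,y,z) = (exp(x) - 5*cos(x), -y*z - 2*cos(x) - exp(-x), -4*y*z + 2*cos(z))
-4*y - z + exp(x) + 5*sin(x) - 2*sin(z)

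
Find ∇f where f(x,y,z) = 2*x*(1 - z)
(2 - 2*z, 0, -2*x)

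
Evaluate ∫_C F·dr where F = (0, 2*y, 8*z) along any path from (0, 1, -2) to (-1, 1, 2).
0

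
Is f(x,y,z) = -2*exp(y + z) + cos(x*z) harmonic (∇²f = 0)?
No, ∇²f = -x**2*cos(x*z) - z**2*cos(x*z) - 4*exp(y + z)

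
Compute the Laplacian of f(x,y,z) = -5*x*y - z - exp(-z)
-exp(-z)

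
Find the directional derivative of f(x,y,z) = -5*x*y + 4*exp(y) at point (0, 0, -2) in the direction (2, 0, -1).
0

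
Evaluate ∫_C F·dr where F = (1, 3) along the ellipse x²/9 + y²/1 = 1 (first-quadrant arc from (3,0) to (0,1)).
0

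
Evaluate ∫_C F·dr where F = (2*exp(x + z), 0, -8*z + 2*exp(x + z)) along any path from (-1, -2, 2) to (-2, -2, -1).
-2*E + 2*exp(-3) + 12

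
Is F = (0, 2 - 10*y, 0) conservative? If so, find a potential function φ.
Yes, F is conservative. φ = y*(2 - 5*y)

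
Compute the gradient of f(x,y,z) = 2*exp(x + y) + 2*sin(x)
(2*exp(x + y) + 2*cos(x), 2*exp(x + y), 0)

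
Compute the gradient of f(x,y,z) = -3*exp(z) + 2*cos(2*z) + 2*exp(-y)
(0, -2*exp(-y), -3*exp(z) - 4*sin(2*z))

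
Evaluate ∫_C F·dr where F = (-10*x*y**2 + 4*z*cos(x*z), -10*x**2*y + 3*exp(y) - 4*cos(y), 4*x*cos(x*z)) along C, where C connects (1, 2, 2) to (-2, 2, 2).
-60 - 4*sin(2) - 4*sin(4)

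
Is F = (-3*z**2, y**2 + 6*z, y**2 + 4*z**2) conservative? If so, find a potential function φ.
No, ∇×F = (2*y - 6, -6*z, 0) ≠ 0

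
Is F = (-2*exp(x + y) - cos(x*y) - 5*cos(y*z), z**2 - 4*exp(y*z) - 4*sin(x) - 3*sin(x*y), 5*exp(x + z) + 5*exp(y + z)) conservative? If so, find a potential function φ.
No, ∇×F = (4*y*exp(y*z) - 2*z + 5*exp(y + z), 5*y*sin(y*z) - 5*exp(x + z), -x*sin(x*y) - 3*y*cos(x*y) - 5*z*sin(y*z) + 2*exp(x + y) - 4*cos(x)) ≠ 0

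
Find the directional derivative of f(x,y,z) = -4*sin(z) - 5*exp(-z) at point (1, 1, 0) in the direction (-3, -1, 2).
sqrt(14)/7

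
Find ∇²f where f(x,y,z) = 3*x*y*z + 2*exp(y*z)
2*(y**2 + z**2)*exp(y*z)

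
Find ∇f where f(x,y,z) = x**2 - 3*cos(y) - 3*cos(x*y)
(2*x + 3*y*sin(x*y), 3*x*sin(x*y) + 3*sin(y), 0)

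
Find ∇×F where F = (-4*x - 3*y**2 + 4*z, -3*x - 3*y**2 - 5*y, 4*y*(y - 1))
(8*y - 4, 4, 6*y - 3)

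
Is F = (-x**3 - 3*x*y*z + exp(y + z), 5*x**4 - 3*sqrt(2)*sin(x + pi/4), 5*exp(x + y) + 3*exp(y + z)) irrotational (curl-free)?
No, ∇×F = (5*exp(x + y) + 3*exp(y + z), -3*x*y - 5*exp(x + y) + exp(y + z), 20*x**3 + 3*x*z - exp(y + z) - 3*sqrt(2)*cos(x + pi/4))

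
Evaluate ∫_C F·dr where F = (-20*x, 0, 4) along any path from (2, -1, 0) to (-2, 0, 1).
4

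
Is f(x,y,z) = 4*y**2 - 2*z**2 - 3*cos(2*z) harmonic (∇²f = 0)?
No, ∇²f = 12*cos(2*z) + 4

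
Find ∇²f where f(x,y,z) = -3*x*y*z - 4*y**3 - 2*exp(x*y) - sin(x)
-2*x**2*exp(x*y) - 2*y**2*exp(x*y) - 24*y + sin(x)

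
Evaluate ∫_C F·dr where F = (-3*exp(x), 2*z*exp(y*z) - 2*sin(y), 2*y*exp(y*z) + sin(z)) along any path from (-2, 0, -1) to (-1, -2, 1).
-4 - 3*exp(-1) + 2*cos(2) + 5*exp(-2)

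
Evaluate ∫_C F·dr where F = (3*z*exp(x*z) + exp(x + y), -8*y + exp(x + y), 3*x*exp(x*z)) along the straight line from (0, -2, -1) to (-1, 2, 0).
-(1 - exp(3))*exp(-2)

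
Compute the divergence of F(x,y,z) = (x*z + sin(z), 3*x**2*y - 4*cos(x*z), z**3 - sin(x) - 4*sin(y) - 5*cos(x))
3*x**2 + 3*z**2 + z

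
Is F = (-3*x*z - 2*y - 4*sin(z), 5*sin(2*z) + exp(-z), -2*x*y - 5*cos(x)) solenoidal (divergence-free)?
No, ∇·F = -3*z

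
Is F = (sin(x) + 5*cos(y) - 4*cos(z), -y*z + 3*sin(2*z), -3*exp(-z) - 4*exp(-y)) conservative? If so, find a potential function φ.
No, ∇×F = (y - 6*cos(2*z) + 4*exp(-y), 4*sin(z), 5*sin(y)) ≠ 0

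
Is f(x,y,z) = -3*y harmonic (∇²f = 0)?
Yes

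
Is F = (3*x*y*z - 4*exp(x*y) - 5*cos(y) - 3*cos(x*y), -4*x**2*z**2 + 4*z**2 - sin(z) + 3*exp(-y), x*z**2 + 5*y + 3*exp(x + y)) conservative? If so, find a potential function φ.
No, ∇×F = (8*x**2*z - 8*z + 3*exp(x + y) + cos(z) + 5, 3*x*y - z**2 - 3*exp(x + y), -8*x*z**2 - 3*x*z + 4*x*exp(x*y) - 3*x*sin(x*y) - 5*sin(y)) ≠ 0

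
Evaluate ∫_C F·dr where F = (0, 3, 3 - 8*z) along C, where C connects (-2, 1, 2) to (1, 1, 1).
9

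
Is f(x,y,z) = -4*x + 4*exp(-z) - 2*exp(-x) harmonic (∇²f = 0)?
No, ∇²f = 4*exp(-z) - 2*exp(-x)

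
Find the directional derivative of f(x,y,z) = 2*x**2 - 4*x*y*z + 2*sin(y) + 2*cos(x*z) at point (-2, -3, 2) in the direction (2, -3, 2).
-2*sqrt(17)*(3*cos(3) + 32)/17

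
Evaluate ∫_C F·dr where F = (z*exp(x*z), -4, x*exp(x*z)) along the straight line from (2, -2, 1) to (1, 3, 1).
-20 - exp(2) + E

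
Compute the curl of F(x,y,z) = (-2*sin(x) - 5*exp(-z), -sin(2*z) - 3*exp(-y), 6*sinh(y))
(2*cos(2*z) + 6*cosh(y), 5*exp(-z), 0)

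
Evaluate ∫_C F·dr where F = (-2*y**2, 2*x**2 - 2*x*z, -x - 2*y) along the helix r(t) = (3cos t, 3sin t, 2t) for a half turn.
48 - 9*pi**2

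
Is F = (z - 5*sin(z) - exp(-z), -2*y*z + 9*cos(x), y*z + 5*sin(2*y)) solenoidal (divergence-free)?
No, ∇·F = y - 2*z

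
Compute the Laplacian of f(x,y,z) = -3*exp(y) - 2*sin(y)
-3*exp(y) + 2*sin(y)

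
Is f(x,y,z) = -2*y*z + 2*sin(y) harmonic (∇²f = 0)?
No, ∇²f = -2*sin(y)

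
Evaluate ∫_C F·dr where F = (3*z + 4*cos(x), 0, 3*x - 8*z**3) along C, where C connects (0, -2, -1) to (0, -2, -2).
-30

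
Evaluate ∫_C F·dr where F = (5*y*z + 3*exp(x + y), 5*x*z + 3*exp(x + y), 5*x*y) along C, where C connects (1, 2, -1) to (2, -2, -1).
33 - 3*exp(3)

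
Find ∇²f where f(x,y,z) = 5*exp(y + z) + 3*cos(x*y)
-3*x**2*cos(x*y) - 3*y**2*cos(x*y) + 10*exp(y + z)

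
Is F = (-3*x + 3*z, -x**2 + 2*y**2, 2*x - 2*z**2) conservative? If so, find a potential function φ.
No, ∇×F = (0, 1, -2*x) ≠ 0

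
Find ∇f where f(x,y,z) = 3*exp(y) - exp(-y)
(0, 3*exp(y) + exp(-y), 0)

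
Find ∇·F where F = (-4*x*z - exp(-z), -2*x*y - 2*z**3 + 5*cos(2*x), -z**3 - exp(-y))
-2*x - 3*z**2 - 4*z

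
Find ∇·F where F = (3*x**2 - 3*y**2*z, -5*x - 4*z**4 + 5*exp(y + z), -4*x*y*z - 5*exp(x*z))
-4*x*y - 5*x*exp(x*z) + 6*x + 5*exp(y + z)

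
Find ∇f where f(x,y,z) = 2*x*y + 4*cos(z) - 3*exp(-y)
(2*y, 2*x + 3*exp(-y), -4*sin(z))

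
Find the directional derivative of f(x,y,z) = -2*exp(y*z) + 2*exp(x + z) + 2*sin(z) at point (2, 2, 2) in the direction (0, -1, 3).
sqrt(10)*(-exp(4) + 3*cos(2))/5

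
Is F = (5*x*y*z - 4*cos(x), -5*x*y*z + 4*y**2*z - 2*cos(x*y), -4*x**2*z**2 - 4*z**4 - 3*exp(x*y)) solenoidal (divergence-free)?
No, ∇·F = -8*x**2*z - 5*x*z + 2*x*sin(x*y) + 13*y*z - 16*z**3 + 4*sin(x)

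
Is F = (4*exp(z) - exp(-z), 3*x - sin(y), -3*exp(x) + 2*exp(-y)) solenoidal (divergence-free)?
No, ∇·F = -cos(y)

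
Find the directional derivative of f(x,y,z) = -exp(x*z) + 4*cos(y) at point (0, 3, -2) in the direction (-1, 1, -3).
-2*sqrt(11)*(2*sin(3) + 1)/11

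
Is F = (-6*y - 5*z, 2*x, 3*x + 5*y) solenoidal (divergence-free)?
Yes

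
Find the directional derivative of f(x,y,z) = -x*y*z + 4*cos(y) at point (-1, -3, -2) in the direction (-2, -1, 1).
sqrt(6)*(11 - 4*sin(3))/6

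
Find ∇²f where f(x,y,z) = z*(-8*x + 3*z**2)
18*z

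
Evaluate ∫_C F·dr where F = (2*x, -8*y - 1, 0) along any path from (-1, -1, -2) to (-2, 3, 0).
-33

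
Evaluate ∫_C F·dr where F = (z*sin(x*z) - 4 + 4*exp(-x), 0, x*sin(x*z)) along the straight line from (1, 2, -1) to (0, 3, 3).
-1 + cos(1) + 4*exp(-1)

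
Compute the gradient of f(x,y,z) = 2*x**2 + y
(4*x, 1, 0)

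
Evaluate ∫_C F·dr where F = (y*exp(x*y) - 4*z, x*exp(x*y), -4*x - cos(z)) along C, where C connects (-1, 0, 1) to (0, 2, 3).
-4 - sin(3) + sin(1)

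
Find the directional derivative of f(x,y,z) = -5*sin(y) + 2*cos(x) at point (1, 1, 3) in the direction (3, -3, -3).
sqrt(3)*(-2*sin(1) + 5*cos(1))/3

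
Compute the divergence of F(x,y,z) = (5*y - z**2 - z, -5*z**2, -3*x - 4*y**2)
0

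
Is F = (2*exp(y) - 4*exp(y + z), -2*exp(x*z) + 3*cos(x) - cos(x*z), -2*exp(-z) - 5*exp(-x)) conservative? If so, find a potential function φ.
No, ∇×F = (x*(2*exp(x*z) - sin(x*z)), (-4*exp(x + y + z) - 5)*exp(-x), -2*z*exp(x*z) + z*sin(x*z) - 2*exp(y) + 4*exp(y + z) - 3*sin(x)) ≠ 0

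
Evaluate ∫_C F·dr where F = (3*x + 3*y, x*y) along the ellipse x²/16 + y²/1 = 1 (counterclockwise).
-12*pi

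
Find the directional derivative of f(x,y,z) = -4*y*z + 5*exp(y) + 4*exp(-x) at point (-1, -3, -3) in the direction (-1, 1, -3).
sqrt(11)*(-24*exp(3) + 5 + 4*exp(4))*exp(-3)/11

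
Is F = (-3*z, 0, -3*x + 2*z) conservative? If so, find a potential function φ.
Yes, F is conservative. φ = z*(-3*x + z)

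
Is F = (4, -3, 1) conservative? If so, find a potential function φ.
Yes, F is conservative. φ = 4*x - 3*y + z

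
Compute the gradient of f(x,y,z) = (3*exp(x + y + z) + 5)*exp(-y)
(3*exp(x + z), -5*exp(-y), 3*exp(x + z))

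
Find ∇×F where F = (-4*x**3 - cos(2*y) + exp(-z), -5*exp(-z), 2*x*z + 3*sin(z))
(-5*exp(-z), -2*z - exp(-z), -2*sin(2*y))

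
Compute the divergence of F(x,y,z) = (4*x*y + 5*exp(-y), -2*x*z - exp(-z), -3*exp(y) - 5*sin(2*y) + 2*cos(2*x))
4*y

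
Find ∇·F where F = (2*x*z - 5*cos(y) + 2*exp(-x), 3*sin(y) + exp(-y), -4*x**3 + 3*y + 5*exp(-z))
2*z + 3*cos(y) - 5*exp(-z) - exp(-y) - 2*exp(-x)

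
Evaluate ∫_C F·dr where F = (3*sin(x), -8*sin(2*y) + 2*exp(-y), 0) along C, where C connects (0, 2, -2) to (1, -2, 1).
-4*sinh(2) - 3*cos(1) + 3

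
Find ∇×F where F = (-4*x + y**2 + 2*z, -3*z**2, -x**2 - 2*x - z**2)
(6*z, 2*x + 4, -2*y)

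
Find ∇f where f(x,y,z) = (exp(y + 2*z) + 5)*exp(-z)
(0, exp(y + z), (exp(y + 2*z) - 5)*exp(-z))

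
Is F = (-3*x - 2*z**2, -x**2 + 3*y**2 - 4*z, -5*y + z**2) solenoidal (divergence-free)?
No, ∇·F = 6*y + 2*z - 3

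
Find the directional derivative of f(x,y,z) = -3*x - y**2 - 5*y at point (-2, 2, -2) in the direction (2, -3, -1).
3*sqrt(14)/2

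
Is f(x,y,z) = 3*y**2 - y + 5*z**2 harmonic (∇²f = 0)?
No, ∇²f = 16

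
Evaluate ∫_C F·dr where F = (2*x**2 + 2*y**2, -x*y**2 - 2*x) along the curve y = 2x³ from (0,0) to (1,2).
-377/105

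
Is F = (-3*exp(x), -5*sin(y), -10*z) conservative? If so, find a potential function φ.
Yes, F is conservative. φ = -5*z**2 - 3*exp(x) + 5*cos(y)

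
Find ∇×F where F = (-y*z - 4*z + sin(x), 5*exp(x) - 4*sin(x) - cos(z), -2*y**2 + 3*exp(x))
(-4*y - sin(z), -y - 3*exp(x) - 4, z + 5*exp(x) - 4*cos(x))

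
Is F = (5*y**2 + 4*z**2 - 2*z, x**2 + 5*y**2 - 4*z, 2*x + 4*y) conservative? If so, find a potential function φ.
No, ∇×F = (8, 8*z - 4, 2*x - 10*y) ≠ 0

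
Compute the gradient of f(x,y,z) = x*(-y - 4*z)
(-y - 4*z, -x, -4*x)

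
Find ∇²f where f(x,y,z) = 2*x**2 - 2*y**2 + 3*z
0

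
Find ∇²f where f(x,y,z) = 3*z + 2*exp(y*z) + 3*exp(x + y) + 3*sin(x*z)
-3*x**2*sin(x*z) + 2*y**2*exp(y*z) + 2*z**2*exp(y*z) - 3*z**2*sin(x*z) + 6*exp(x + y)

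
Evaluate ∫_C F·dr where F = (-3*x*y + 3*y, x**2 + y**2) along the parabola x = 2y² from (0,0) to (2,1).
1/3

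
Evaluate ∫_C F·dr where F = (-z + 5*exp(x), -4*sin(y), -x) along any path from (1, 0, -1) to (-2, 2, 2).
-5*E + 4*cos(2) - 1 + 5*exp(-2)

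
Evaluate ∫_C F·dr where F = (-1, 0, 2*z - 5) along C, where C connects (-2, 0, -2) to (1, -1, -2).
-3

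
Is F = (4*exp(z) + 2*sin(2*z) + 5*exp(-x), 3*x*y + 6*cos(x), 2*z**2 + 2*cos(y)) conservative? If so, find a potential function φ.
No, ∇×F = (-2*sin(y), 4*exp(z) + 4*cos(2*z), 3*y - 6*sin(x)) ≠ 0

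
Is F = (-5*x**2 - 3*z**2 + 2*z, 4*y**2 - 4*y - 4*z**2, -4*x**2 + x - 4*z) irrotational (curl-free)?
No, ∇×F = (8*z, 8*x - 6*z + 1, 0)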